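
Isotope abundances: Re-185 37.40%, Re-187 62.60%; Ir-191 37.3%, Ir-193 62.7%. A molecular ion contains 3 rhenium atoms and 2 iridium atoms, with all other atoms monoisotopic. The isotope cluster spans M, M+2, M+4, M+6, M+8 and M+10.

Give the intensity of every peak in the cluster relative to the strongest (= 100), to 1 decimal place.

2.1 : 17.8 : 59.6 : 100.0 : 83.8 : 28.1

Rhenium pattern (n=3): 0.05231362 : 0.26268713 : 0.43968487 : 0.24531438
Iridium pattern (n=2): 0.139129 : 0.467742 : 0.393129
Convolve the two distributions (both contribute in 2-u steps):
  M: 0.05231362×0.139129 = 0.007278
  M+2: 0.05231362×0.467742 + 0.26268713×0.139129 = 0.061017
  M+4: 0.05231362×0.393129 + 0.26268713×0.467742 + 0.43968487×0.139129 = 0.204609
  M+6: 0.26268713×0.393129 + 0.43968487×0.467742 + 0.24531438×0.139129 = 0.343059
  M+8: 0.43968487×0.393129 + 0.24531438×0.467742 = 0.287597
  M+10: 0.24531438×0.393129 = 0.096440
Scale to base peak (0.343059) = 100: 2.1 : 17.8 : 59.6 : 100.0 : 83.8 : 28.1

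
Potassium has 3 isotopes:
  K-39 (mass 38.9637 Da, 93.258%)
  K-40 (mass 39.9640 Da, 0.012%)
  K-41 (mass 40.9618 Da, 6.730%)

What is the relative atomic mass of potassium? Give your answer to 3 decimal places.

Average mass = Σ (abundance × isotope mass) = 0.93258 × 38.9637 + 0.00012 × 39.9640 + 0.06730 × 40.9618
= 36.33677 + 0.00480 + 2.75673 = 39.09830 Da

39.098 Da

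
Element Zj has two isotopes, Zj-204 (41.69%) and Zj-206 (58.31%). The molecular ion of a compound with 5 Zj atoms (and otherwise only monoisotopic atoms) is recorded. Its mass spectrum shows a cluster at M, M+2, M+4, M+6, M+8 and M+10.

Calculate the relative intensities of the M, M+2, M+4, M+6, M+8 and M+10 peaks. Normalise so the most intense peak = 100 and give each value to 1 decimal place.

3.7 : 25.6 : 71.5 : 100.0 : 69.9 : 19.6

Each Zj atom is independently Zj-204 (p = 0.4169) or Zj-206 (q = 0.5831); the cluster is the binomial expansion (p + q)^5.
P(M) = 0.4169^5 = 0.012594
P(M+2) = 5 × 0.4169^4 × 0.5831^1 = 0.088073
P(M+4) = 10 × 0.4169^3 × 0.5831^2 = 0.246367
P(M+6) = 10 × 0.4169^2 × 0.5831^3 = 0.344582
P(M+8) = 5 × 0.4169^1 × 0.5831^4 = 0.240976
P(M+10) = 0.5831^5 = 0.067409
The M+6 peak is largest (0.344582); scaling to 100 gives 3.7 : 25.6 : 71.5 : 100.0 : 69.9 : 19.6.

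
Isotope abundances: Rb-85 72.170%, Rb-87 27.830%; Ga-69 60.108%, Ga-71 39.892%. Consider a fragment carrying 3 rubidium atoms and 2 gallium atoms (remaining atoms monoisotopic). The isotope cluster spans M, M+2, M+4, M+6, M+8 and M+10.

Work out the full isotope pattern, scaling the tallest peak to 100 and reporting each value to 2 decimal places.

40.25 : 100.00 : 97.50 : 46.66 : 10.97 : 1.02

Rubidium pattern (n=3): 0.37589809 : 0.43485841 : 0.16768892 : 0.02155458
Gallium pattern (n=2): 0.36129717 : 0.47956567 : 0.15913717
Convolve the two distributions (both contribute in 2-u steps):
  M: 0.37589809×0.36129717 = 0.135811
  M+2: 0.37589809×0.47956567 + 0.43485841×0.36129717 = 0.337381
  M+4: 0.37589809×0.15913717 + 0.43485841×0.47956567 + 0.16768892×0.36129717 = 0.328948
  M+6: 0.43485841×0.15913717 + 0.16768892×0.47956567 + 0.02155458×0.36129717 = 0.157408
  M+8: 0.16768892×0.15913717 + 0.02155458×0.47956567 = 0.037022
  M+10: 0.02155458×0.15913717 = 0.003430
Scale to base peak (0.337381) = 100: 40.25 : 100.00 : 97.50 : 46.66 : 10.97 : 1.02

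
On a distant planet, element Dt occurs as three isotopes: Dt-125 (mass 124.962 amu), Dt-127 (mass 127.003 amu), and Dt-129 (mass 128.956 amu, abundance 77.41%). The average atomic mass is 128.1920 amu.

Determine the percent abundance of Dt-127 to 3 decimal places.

6.773%

Let x and y be the fractions of Dt-125 and Dt-127. Then x + y = 1 − 0.7741 = 0.2259 and 124.962x + 127.003y = 128.1920 − 0.7741×128.956 = 28.3671604.
Substituting: 124.962x + 127.003(0.2259 − x) = 28.3671604
(124.962 − 127.003)x = -0.3228173  ⇒  x = 0.15817, y = 0.06773
Dt-125: 15.817%, Dt-127: 6.773%.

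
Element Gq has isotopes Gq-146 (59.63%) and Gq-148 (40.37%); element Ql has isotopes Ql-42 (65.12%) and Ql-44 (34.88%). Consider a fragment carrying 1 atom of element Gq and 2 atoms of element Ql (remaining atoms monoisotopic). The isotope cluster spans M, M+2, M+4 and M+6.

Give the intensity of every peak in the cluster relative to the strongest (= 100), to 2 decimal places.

57.20 : 100.00 : 57.89 : 11.11

Element Gq pattern (n=1): 0.5963 : 0.4037
Element Ql pattern (n=2): 0.42406144 : 0.45427712 : 0.12166144
Convolve the two distributions (both contribute in 2-u steps):
  M: 0.5963×0.42406144 = 0.252868
  M+2: 0.5963×0.45427712 + 0.4037×0.42406144 = 0.442079
  M+4: 0.5963×0.12166144 + 0.4037×0.45427712 = 0.255938
  M+6: 0.4037×0.12166144 = 0.049115
Scale to base peak (0.442079) = 100: 57.20 : 100.00 : 57.89 : 11.11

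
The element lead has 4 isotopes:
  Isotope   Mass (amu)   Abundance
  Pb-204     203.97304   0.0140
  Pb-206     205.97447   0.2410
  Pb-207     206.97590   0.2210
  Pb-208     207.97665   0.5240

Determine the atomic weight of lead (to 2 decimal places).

The abundance-weighted mean is 0.0140 × 203.97304 + 0.2410 × 205.97447 + 0.2210 × 206.97590 + 0.5240 × 207.97665
= 2.855623 + 49.639847 + 45.741674 + 108.979765 = 207.216909 amu

207.22 amu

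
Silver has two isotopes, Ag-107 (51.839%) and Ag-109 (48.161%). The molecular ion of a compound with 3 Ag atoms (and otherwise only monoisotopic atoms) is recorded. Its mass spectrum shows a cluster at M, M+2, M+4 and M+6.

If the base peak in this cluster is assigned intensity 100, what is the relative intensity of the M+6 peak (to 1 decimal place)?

28.8

(0.51839 + 0.48161)^3 gives M 0.1393, M+2 0.3883, M+4 0.3607, M+6 0.1117; the largest is M+2.
P(M+2) = C(3,1) × 0.51839^2 × 0.48161^1 = 3 × 0.26872819 × 0.48161 = 0.388267 (base)
P(M+6) = C(3,3) × 0.51839^0 × 0.48161^3 = 1 × 1.0000 × 0.11170857 = 0.111709
Relative intensity = 0.111709 / 0.388267 × 100 = 28.8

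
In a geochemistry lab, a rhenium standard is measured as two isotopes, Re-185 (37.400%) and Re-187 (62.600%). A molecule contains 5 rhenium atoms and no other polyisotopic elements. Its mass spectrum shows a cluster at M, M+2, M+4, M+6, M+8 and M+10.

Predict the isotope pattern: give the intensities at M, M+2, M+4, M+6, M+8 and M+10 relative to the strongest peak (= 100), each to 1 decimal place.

2.1 : 17.8 : 59.7 : 100.0 : 83.7 : 28.0

Each Re atom is independently Re-185 (p = 0.37400) or Re-187 (q = 0.62600); the cluster is the binomial expansion (p + q)^5.
P(M) = 0.37400^5 = 0.007317
P(M+2) = 5 × 0.37400^4 × 0.62600^1 = 0.061239
P(M+4) = 10 × 0.37400^3 × 0.62600^2 = 0.205005
P(M+6) = 10 × 0.37400^2 × 0.62600^3 = 0.343136
P(M+8) = 5 × 0.37400^1 × 0.62600^4 = 0.287170
P(M+10) = 0.62600^5 = 0.096133
The M+6 peak is largest (0.343136); scaling to 100 gives 2.1 : 17.8 : 59.7 : 100.0 : 83.7 : 28.0.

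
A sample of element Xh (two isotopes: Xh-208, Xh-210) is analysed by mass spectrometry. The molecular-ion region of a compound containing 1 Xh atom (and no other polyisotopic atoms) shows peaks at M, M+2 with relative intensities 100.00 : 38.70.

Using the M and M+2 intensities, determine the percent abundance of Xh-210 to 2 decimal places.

27.90%

Let p = fractional abundance of Xh-208. I(M+2)/I(M) = [C(1,1)·p^0·(1−p)] / p^1 = 1·(1−p)/p = 38.70/100.00 = 0.3870
(1−p)/p = 0.3870/1 = 0.3870  ⇒  p = 1/(1 + 0.3870) = 0.7210
Xh-208: 72.10%, Xh-210: 27.90%.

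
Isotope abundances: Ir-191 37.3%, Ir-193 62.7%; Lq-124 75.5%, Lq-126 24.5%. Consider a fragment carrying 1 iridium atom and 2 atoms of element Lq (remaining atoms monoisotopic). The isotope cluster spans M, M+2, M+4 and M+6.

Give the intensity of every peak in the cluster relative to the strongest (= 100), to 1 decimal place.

Iridium pattern (n=1): 0.3730 : 0.6270
Element Lq pattern (n=2): 0.570025 : 0.36995 : 0.060025
Convolve the two distributions (both contribute in 2-u steps):
  M: 0.3730×0.570025 = 0.212619
  M+2: 0.3730×0.36995 + 0.6270×0.570025 = 0.495397
  M+4: 0.3730×0.060025 + 0.6270×0.36995 = 0.254348
  M+6: 0.6270×0.060025 = 0.037636
Scale to base peak (0.495397) = 100: 42.9 : 100.0 : 51.3 : 7.6

42.9 : 100.0 : 51.3 : 7.6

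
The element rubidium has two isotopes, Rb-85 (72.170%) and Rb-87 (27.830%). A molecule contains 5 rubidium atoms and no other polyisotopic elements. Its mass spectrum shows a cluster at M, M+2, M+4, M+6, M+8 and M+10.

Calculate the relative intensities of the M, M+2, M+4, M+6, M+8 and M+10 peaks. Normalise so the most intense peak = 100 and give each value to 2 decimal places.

The 5 Rb atoms are independent, so intensities follow the terms of (0.72170 + 0.27830)^5.
P(M) = 0.72170^5 = 0.195787
P(M+2) = 5 × 0.72170^4 × 0.27830^1 = 0.377494
P(M+4) = 10 × 0.72170^3 × 0.27830^2 = 0.291136
P(M+6) = 10 × 0.72170^2 × 0.27830^3 = 0.112267
P(M+8) = 5 × 0.72170^1 × 0.27830^4 = 0.021646
P(M+10) = 0.27830^5 = 0.001669
The M+2 peak is largest (0.377494); scaling to 100 gives 51.86 : 100.00 : 77.12 : 29.74 : 5.73 : 0.44.

51.86 : 100.00 : 77.12 : 29.74 : 5.73 : 0.44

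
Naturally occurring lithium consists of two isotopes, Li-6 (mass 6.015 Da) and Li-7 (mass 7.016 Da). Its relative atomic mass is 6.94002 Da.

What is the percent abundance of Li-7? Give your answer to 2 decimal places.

92.41%

Let x be the fractional abundance of Li-6; then Li-7 has abundance 1 − x.
6.015·x + 7.016·(1 − x) = 6.94002
(6.015 − 7.016)·x = 6.94002 − 7.016
x = -0.07598 / -1.001 = 0.07590 → 7.59% Li-6, 92.41% Li-7.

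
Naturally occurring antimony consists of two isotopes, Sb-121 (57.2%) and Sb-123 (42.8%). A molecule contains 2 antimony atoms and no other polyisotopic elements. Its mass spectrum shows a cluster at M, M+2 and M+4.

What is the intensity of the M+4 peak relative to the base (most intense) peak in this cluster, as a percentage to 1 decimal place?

37.4%

(0.572 + 0.428)^2 gives M 0.3272, M+2 0.4896, M+4 0.1832; the largest is M+2.
P(M+2) = C(2,1) × 0.572^1 × 0.428^1 = 2 × 0.5720 × 0.4280 = 0.489632 (base)
P(M+4) = C(2,2) × 0.572^0 × 0.428^2 = 1 × 1.0000 × 0.183184 = 0.183184
Relative intensity = 0.183184 / 0.489632 × 100 = 37.4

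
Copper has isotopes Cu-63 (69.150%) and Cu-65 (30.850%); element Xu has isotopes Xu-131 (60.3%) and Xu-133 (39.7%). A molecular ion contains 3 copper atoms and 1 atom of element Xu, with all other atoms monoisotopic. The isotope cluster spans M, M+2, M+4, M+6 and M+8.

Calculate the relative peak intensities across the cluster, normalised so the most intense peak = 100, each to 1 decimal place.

50.1 : 100.0 : 74.0 : 24.1 : 2.9

Copper pattern (n=3): 0.33065611 : 0.44254842 : 0.19743483 : 0.02936064
Element Xu pattern (n=1): 0.6030 : 0.3970
Convolve the two distributions (both contribute in 2-u steps):
  M: 0.33065611×0.6030 = 0.199386
  M+2: 0.33065611×0.3970 + 0.44254842×0.6030 = 0.398127
  M+4: 0.44254842×0.3970 + 0.19743483×0.6030 = 0.294745
  M+6: 0.19743483×0.3970 + 0.02936064×0.6030 = 0.096086
  M+8: 0.02936064×0.3970 = 0.011656
Scale to base peak (0.398127) = 100: 50.1 : 100.0 : 74.0 : 24.1 : 2.9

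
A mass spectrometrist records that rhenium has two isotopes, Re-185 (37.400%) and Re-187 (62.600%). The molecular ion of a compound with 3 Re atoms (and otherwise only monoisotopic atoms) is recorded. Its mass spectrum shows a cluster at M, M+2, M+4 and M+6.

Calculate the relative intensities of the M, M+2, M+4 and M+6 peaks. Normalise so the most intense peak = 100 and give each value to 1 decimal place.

The 3 Re atoms are independent, so intensities follow the terms of (0.37400 + 0.62600)^3.
P(M) = 0.37400^3 = 0.052314
P(M+2) = 3 × 0.37400^2 × 0.62600^1 = 0.262687
P(M+4) = 3 × 0.37400^1 × 0.62600^2 = 0.439685
P(M+6) = 0.62600^3 = 0.245314
The M+4 peak is largest (0.439685); scaling to 100 gives 11.9 : 59.7 : 100.0 : 55.8.

11.9 : 59.7 : 100.0 : 55.8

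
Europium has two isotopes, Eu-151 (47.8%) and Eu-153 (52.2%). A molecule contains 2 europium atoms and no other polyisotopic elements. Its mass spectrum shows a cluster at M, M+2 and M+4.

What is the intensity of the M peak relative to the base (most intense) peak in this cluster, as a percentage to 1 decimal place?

Term probabilities: M 0.2285, M+2 0.4990, M+4 0.2725. Base peak = M+2.
P(M+2) = C(2,1) × 0.478^1 × 0.522^1 = 2 × 0.4780 × 0.5220 = 0.499032 (base)
P(M) = C(2,0) × 0.478^2 × 0.522^0 = 1 × 0.228484 × 1.0000 = 0.228484
Relative intensity = 0.228484 / 0.499032 × 100 = 45.8

45.8%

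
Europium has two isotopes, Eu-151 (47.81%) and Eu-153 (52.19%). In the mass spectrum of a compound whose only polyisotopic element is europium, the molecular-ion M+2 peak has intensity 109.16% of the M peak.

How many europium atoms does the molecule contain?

With n Eu atoms, P(M+2)/P(M) = C(n,1)·p^(n−1)q / p^n = n·q/p = n · 0.5219/0.4781.
n = 1.0916 × 0.4781/0.5219 = 1.00 ≈ 1

1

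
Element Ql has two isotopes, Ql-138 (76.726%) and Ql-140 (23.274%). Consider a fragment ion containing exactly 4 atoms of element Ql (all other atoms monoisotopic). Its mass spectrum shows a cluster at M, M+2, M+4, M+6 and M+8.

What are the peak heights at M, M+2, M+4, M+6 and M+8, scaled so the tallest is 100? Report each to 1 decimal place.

Expanding (0.76726 + 0.23274)^4:
P(M) = 0.76726^4 = 0.346553
P(M+2) = 4 × 0.76726^3 × 0.23274^1 = 0.420493
P(M+4) = 6 × 0.76726^2 × 0.23274^2 = 0.191328
P(M+6) = 4 × 0.76726^1 × 0.23274^3 = 0.038692
P(M+8) = 0.23274^4 = 0.002934
The M+2 peak is largest (0.420493); scaling to 100 gives 82.4 : 100.0 : 45.5 : 9.2 : 0.7.

82.4 : 100.0 : 45.5 : 9.2 : 0.7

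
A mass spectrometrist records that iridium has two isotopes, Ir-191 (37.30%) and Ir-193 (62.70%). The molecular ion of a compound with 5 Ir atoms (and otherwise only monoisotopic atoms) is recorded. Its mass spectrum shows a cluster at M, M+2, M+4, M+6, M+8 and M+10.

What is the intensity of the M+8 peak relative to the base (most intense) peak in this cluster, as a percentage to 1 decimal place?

84.0%

Term probabilities: M 0.0072, M+2 0.0607, M+4 0.2040, M+6 0.3429, M+8 0.2882, M+10 0.0969. Base peak = M+6.
P(M+6) = C(5,3) × 0.3730^2 × 0.6270^3 = 10 × 0.139129 × 0.24649188 = 0.342942 (base)
P(M+8) = C(5,4) × 0.3730^1 × 0.6270^4 = 5 × 0.3730 × 0.15455041 = 0.288237
Relative intensity = 0.288237 / 0.342942 × 100 = 84.0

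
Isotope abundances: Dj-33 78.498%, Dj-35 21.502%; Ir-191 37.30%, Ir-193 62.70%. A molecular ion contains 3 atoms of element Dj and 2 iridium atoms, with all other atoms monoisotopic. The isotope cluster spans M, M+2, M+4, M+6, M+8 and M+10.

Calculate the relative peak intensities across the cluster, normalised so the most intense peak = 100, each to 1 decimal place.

Element Dj pattern (n=3): 0.48369965 : 0.39748184 : 0.10887735 : 0.00994115
Iridium pattern (n=2): 0.139129 : 0.467742 : 0.393129
Convolve the two distributions (both contribute in 2-u steps):
  M: 0.48369965×0.139129 = 0.067297
  M+2: 0.48369965×0.467742 + 0.39748184×0.139129 = 0.281548
  M+4: 0.48369965×0.393129 + 0.39748184×0.467742 + 0.10887735×0.139129 = 0.391223
  M+6: 0.39748184×0.393129 + 0.10887735×0.467742 + 0.00994115×0.139129 = 0.208571
  M+8: 0.10887735×0.393129 + 0.00994115×0.467742 = 0.047453
  M+10: 0.00994115×0.393129 = 0.003908
Scale to base peak (0.391223) = 100: 17.2 : 72.0 : 100.0 : 53.3 : 12.1 : 1.0

17.2 : 72.0 : 100.0 : 53.3 : 12.1 : 1.0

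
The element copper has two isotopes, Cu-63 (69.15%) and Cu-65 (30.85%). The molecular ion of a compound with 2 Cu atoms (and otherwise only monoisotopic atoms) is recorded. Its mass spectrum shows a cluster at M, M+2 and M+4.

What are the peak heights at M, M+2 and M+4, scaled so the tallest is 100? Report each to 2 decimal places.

100.00 : 89.23 : 19.90

The 2 Cu atoms are independent, so intensities follow the terms of (0.6915 + 0.3085)^2.
P(M) = 0.6915^2 = 0.478172
P(M+2) = 2 × 0.6915^1 × 0.3085^1 = 0.426656
P(M+4) = 0.3085^2 = 0.095172
The M peak is largest (0.478172); scaling to 100 gives 100.00 : 89.23 : 19.90.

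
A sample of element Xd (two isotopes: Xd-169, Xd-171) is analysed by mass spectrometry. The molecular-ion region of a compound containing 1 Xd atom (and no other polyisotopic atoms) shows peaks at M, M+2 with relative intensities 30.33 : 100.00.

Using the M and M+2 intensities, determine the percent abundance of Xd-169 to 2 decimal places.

23.27%

If p is the fraction of Xd that is Xd-169, then I(M+2)/I(M) = [C(1,1)·p^0·(1−p)] / p^1 = 1·(1−p)/p = 100.00/30.33 = 3.2971
(1−p)/p = 3.2971/1 = 3.2971  ⇒  p = 1/(1 + 3.2971) = 0.2327
Xd-169: 23.27%, Xd-171: 76.73%.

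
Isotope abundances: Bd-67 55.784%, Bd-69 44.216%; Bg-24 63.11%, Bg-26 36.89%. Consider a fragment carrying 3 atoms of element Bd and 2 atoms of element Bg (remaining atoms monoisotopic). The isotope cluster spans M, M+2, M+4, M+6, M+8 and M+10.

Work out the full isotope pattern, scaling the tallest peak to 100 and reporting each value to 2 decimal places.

19.97 : 70.85 : 100.00 : 70.19 : 24.49 : 3.40

Element Bd pattern (n=3): 0.1735917 : 0.4127813 : 0.32718231 : 0.0864447
Element Bg pattern (n=2): 0.39828721 : 0.46562558 : 0.13608721
Convolve the two distributions (both contribute in 2-u steps):
  M: 0.1735917×0.39828721 = 0.069139
  M+2: 0.1735917×0.46562558 + 0.4127813×0.39828721 = 0.245234
  M+4: 0.1735917×0.13608721 + 0.4127813×0.46562558 + 0.32718231×0.39828721 = 0.346138
  M+6: 0.4127813×0.13608721 + 0.32718231×0.46562558 + 0.0864447×0.39828721 = 0.242949
  M+8: 0.32718231×0.13608721 + 0.0864447×0.46562558 = 0.084776
  M+10: 0.0864447×0.13608721 = 0.011764
Scale to base peak (0.346138) = 100: 19.97 : 70.85 : 100.00 : 70.19 : 24.49 : 3.40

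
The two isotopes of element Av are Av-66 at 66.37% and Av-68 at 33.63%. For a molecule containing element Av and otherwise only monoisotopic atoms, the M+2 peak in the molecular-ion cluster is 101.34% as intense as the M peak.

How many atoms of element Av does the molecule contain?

For n independent Av atoms, I(M+2)/I(M) = n · (abundance Av-68) / (abundance Av-66) = n · 0.3363/0.6637.
n = 1.0134 × 0.6637/0.3363 = 2.00 ≈ 2

2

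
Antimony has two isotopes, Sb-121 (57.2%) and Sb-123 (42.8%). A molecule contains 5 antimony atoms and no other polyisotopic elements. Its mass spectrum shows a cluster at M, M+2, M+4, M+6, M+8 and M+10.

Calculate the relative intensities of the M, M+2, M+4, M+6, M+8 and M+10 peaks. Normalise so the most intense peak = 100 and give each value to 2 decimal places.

17.86 : 66.82 : 100.00 : 74.83 : 27.99 : 4.19

Each Sb atom is independently Sb-121 (p = 0.572) or Sb-123 (q = 0.428); the cluster is the binomial expansion (p + q)^5.
P(M) = 0.572^5 = 0.061232
P(M+2) = 5 × 0.572^4 × 0.428^1 = 0.229086
P(M+4) = 10 × 0.572^3 × 0.428^2 = 0.342827
P(M+6) = 10 × 0.572^2 × 0.428^3 = 0.256521
P(M+8) = 5 × 0.572^1 × 0.428^4 = 0.095971
P(M+10) = 0.428^5 = 0.014362
The M+4 peak is largest (0.342827); scaling to 100 gives 17.86 : 66.82 : 100.00 : 74.83 : 27.99 : 4.19.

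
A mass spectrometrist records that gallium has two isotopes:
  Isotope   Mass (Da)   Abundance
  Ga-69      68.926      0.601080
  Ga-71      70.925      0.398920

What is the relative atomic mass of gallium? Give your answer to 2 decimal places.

69.72 Da

Average mass = Σ (abundance × isotope mass) = 0.601080 × 68.926 + 0.398920 × 70.925
= 41.4300 + 28.2934 = 69.7234 Da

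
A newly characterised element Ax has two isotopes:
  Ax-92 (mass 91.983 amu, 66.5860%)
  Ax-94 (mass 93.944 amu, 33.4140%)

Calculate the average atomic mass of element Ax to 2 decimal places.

92.64 amu

The abundance-weighted mean is 0.665860 × 91.983 + 0.334140 × 93.944
= 61.2478 + 31.3904 = 92.6382 amu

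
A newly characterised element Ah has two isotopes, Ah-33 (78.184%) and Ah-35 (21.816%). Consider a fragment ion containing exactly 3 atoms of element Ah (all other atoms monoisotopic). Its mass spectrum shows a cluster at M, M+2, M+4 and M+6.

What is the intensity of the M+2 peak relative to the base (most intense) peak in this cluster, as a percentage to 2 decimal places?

(0.78184 + 0.21816)^3 gives M 0.4779, M+2 0.4001, M+4 0.1116, M+6 0.0104; the largest is M.
P(M) = C(3,0) × 0.78184^3 × 0.21816^0 = 1 × 0.4779183 × 1.0000 = 0.477918 (base)
P(M+2) = C(3,1) × 0.78184^2 × 0.21816^1 = 3 × 0.61127379 × 0.21816 = 0.400066
Relative intensity = 0.400066 / 0.477918 × 100 = 83.71

83.71%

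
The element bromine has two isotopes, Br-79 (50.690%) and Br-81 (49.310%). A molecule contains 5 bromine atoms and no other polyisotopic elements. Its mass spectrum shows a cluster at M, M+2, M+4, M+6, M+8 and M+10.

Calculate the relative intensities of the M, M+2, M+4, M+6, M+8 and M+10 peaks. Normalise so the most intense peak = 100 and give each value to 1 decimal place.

10.6 : 51.4 : 100.0 : 97.3 : 47.3 : 9.2

Each Br atom is independently Br-79 (p = 0.50690) or Br-81 (q = 0.49310); the cluster is the binomial expansion (p + q)^5.
P(M) = 0.50690^5 = 0.033467
P(M+2) = 5 × 0.50690^4 × 0.49310^1 = 0.162777
P(M+4) = 10 × 0.50690^3 × 0.49310^2 = 0.316692
P(M+6) = 10 × 0.50690^2 × 0.49310^3 = 0.308070
P(M+8) = 5 × 0.50690^1 × 0.49310^4 = 0.149842
P(M+10) = 0.49310^5 = 0.029152
The M+4 peak is largest (0.316692); scaling to 100 gives 10.6 : 51.4 : 100.0 : 97.3 : 47.3 : 9.2.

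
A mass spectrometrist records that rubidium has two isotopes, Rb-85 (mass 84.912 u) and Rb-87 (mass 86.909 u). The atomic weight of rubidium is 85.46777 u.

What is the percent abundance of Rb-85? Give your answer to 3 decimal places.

72.170%

With x = fraction of Rb-85 (so Rb-87 is 1 − x):
84.912·x + 86.909·(1 − x) = 85.46777
(84.912 − 86.909)·x = 85.46777 − 86.909
x = -1.44123 / -1.997 = 0.72170 → 72.170% Rb-85, 27.830% Rb-87.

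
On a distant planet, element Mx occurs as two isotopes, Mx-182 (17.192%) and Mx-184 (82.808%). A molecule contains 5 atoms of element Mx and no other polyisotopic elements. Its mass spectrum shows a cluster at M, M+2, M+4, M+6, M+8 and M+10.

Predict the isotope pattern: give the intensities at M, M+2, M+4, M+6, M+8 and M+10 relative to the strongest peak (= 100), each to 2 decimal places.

Expanding (0.17192 + 0.82808)^5:
P(M) = 0.17192^5 = 0.000150
P(M+2) = 5 × 0.17192^4 × 0.82808^1 = 0.003617
P(M+4) = 10 × 0.17192^3 × 0.82808^2 = 0.034844
P(M+6) = 10 × 0.17192^2 × 0.82808^3 = 0.167830
P(M+8) = 5 × 0.17192^1 × 0.82808^4 = 0.404190
P(M+10) = 0.82808^5 = 0.389369
The M+8 peak is largest (0.404190); scaling to 100 gives 0.04 : 0.89 : 8.62 : 41.52 : 100.00 : 96.33.

0.04 : 0.89 : 8.62 : 41.52 : 100.00 : 96.33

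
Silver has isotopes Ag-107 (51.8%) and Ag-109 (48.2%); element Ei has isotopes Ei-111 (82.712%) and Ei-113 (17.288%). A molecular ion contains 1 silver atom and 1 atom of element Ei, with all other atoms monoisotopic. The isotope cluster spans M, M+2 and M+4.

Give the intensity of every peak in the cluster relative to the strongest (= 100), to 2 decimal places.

87.76 : 100.00 : 17.07

Silver pattern (n=1): 0.5180 : 0.4820
Element Ei pattern (n=1): 0.82712 : 0.17288
Convolve the two distributions (both contribute in 2-u steps):
  M: 0.5180×0.82712 = 0.428448
  M+2: 0.5180×0.17288 + 0.4820×0.82712 = 0.488224
  M+4: 0.4820×0.17288 = 0.083328
Scale to base peak (0.488224) = 100: 87.76 : 100.00 : 17.07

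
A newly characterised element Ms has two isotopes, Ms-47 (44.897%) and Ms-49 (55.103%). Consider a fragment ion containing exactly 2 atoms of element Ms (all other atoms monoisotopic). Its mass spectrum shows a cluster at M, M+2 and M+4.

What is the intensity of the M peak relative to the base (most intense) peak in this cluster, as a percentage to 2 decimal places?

40.74%

(0.44897 + 0.55103)^2 gives M 0.2016, M+2 0.4948, M+4 0.3036; the largest is M+2.
P(M+2) = C(2,1) × 0.44897^1 × 0.55103^1 = 2 × 0.44897 × 0.55103 = 0.494792 (base)
P(M) = C(2,0) × 0.44897^2 × 0.55103^0 = 1 × 0.20157406 × 1.0000 = 0.201574
Relative intensity = 0.201574 / 0.494792 × 100 = 40.74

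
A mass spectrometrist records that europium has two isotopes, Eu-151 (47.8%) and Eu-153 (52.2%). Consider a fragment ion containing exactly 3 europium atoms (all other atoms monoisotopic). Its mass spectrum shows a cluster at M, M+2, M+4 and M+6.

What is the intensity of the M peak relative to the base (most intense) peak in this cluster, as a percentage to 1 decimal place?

28.0%

Term probabilities: M 0.1092, M+2 0.3578, M+4 0.3907, M+6 0.1422. Base peak = M+4.
P(M+4) = C(3,2) × 0.478^1 × 0.522^2 = 3 × 0.4780 × 0.272484 = 0.390742 (base)
P(M) = C(3,0) × 0.478^3 × 0.522^0 = 1 × 0.10921535 × 1.0000 = 0.109215
Relative intensity = 0.109215 / 0.390742 × 100 = 28.0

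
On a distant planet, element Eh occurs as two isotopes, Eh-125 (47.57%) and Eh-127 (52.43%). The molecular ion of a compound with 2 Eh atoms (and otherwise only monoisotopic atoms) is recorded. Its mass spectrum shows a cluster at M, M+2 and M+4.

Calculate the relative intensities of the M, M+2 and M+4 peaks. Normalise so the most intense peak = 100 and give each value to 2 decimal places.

45.37 : 100.00 : 55.11

Each Eh atom is independently Eh-125 (p = 0.4757) or Eh-127 (q = 0.5243); the cluster is the binomial expansion (p + q)^2.
P(M) = 0.4757^2 = 0.226290
P(M+2) = 2 × 0.4757^1 × 0.5243^1 = 0.498819
P(M+4) = 0.5243^2 = 0.274890
The M+2 peak is largest (0.498819); scaling to 100 gives 45.37 : 100.00 : 55.11.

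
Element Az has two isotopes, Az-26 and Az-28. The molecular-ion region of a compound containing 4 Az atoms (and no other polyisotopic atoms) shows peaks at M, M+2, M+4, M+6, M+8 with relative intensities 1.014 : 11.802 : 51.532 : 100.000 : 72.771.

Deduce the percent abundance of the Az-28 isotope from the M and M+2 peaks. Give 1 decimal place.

If p is the fraction of Az that is Az-26, then I(M+2)/I(M) = [C(4,1)·p^3·(1−p)] / p^4 = 4·(1−p)/p = 11.802/1.014 = 11.6391
(1−p)/p = 11.6391/4 = 2.9098  ⇒  p = 1/(1 + 2.9098) = 0.2558
Az-26: 25.6%, Az-28: 74.4%.

74.4%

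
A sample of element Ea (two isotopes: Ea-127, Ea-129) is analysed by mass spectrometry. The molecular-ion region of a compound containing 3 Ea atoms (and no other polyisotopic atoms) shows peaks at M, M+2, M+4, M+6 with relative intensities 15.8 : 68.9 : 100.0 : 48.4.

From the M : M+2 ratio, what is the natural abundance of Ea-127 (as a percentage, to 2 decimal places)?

Write p for the Ea-127 fraction. I(M+2)/I(M) = [C(3,1)·p^2·(1−p)] / p^3 = 3·(1−p)/p = 68.9/15.8 = 4.3608
(1−p)/p = 4.3608/3 = 1.4536  ⇒  p = 1/(1 + 1.4536) = 0.4076
Ea-127: 40.76%, Ea-129: 59.24%.

40.76%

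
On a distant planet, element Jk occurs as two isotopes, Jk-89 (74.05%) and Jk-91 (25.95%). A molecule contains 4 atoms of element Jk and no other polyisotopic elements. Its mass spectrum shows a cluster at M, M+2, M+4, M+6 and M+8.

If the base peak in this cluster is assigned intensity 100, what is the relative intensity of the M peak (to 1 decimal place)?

Term probabilities: M 0.3007, M+2 0.4215, M+4 0.2216, M+6 0.0518, M+8 0.0045. Base peak = M+2.
P(M+2) = C(4,1) × 0.7405^3 × 0.2595^1 = 4 × 0.40604596 × 0.2595 = 0.421476 (base)
P(M) = C(4,0) × 0.7405^4 × 0.2595^0 = 1 × 0.30067703 × 1.0000 = 0.300677
Relative intensity = 0.300677 / 0.421476 × 100 = 71.3

71.3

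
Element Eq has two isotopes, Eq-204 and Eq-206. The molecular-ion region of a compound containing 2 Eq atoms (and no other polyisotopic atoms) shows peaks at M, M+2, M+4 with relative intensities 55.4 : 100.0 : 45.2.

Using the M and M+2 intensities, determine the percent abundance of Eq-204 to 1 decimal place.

52.6%

Write p for the Eq-204 fraction. I(M+2)/I(M) = [C(2,1)·p^1·(1−p)] / p^2 = 2·(1−p)/p = 100.0/55.4 = 1.8051
(1−p)/p = 1.8051/2 = 0.9025  ⇒  p = 1/(1 + 0.9025) = 0.5256
Eq-204: 52.6%, Eq-206: 47.4%.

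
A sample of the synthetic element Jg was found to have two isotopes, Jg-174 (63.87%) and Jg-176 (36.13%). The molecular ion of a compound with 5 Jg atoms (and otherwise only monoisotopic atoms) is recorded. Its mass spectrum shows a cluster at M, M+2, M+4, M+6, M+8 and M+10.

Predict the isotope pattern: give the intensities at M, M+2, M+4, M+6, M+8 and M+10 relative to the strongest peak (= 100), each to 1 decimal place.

31.3 : 88.4 : 100.0 : 56.6 : 16.0 : 1.8

Each Jg atom is independently Jg-174 (p = 0.6387) or Jg-176 (q = 0.3613); the cluster is the binomial expansion (p + q)^5.
P(M) = 0.6387^5 = 0.106288
P(M+2) = 5 × 0.6387^4 × 0.3613^1 = 0.300625
P(M+4) = 10 × 0.6387^3 × 0.3613^2 = 0.340116
P(M+6) = 10 × 0.6387^2 × 0.3613^3 = 0.192397
P(M+8) = 5 × 0.6387^1 × 0.3613^4 = 0.054418
P(M+10) = 0.3613^5 = 0.006157
The M+4 peak is largest (0.340116); scaling to 100 gives 31.3 : 88.4 : 100.0 : 56.6 : 16.0 : 1.8.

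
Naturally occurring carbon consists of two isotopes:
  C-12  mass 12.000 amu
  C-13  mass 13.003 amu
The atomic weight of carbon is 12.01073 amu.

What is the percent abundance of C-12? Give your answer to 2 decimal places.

98.93%

With x = fraction of C-12 (so C-13 is 1 − x):
12.000·x + 13.003·(1 − x) = 12.01073
(12.000 − 13.003)·x = 12.01073 − 13.003
x = -0.99227 / -1.003 = 0.98930 → 98.93% C-12, 1.07% C-13.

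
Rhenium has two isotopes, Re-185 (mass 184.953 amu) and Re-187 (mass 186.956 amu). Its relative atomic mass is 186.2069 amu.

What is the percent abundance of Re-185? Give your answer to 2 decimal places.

37.40%

Writing the weighted mean with unknown fraction x of Re-185:
184.953·x + 186.956·(1 − x) = 186.2069
(184.953 − 186.956)·x = 186.2069 − 186.956
x = -0.7491 / -2.003 = 0.37399 → 37.40% Re-185, 62.60% Re-187.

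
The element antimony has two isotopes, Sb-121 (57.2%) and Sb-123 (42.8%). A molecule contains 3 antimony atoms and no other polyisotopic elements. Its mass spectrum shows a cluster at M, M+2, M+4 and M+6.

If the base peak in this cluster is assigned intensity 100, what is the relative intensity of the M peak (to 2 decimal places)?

Binomial terms of (0.572 + 0.428)^3: M 0.1871, M+2 0.4201, M+4 0.3143, M+6 0.0784 → M+2 is the base peak.
P(M+2) = C(3,1) × 0.572^2 × 0.428^1 = 3 × 0.327184 × 0.4280 = 0.420104 (base)
P(M) = C(3,0) × 0.572^3 × 0.428^0 = 1 × 0.18714925 × 1.0000 = 0.187149
Relative intensity = 0.187149 / 0.420104 × 100 = 44.55

44.55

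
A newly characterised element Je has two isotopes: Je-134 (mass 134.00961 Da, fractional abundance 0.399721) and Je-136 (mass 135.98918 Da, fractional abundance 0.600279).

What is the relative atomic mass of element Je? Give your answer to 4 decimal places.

Ar = Σ fᵢ·mᵢ = 0.399721 × 134.00961 + 0.600279 × 135.98918
= 53.566455 + 81.631449 = 135.197904 Da

135.1979 Da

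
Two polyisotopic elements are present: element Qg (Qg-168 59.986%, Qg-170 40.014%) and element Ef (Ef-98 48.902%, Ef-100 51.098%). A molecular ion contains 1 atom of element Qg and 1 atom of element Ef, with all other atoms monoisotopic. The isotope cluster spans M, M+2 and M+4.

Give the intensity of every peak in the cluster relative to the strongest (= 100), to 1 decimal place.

Element Qg pattern (n=1): 0.59986 : 0.40014
Element Ef pattern (n=1): 0.48902 : 0.51098
Convolve the two distributions (both contribute in 2-u steps):
  M: 0.59986×0.48902 = 0.293344
  M+2: 0.59986×0.51098 + 0.40014×0.48902 = 0.502193
  M+4: 0.40014×0.51098 = 0.204464
Scale to base peak (0.502193) = 100: 58.4 : 100.0 : 40.7

58.4 : 100.0 : 40.7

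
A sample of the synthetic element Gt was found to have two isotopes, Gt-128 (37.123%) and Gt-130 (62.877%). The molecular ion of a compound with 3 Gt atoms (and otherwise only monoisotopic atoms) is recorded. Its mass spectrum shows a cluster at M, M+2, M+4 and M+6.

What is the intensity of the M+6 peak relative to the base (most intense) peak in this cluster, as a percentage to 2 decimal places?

Binomial terms of (0.37123 + 0.62877)^3: M 0.0512, M+2 0.2600, M+4 0.4403, M+6 0.2486 → M+4 is the base peak.
P(M+4) = C(3,2) × 0.37123^1 × 0.62877^2 = 3 × 0.37123 × 0.39535171 = 0.440299 (base)
P(M+6) = C(3,3) × 0.37123^0 × 0.62877^3 = 1 × 1.0000 × 0.2485853 = 0.248585
Relative intensity = 0.248585 / 0.440299 × 100 = 56.46

56.46%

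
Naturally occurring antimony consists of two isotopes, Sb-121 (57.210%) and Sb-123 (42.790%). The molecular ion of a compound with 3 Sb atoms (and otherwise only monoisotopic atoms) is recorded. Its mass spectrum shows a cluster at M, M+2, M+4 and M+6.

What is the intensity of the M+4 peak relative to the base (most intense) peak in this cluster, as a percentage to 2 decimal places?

Term probabilities: M 0.1872, M+2 0.4202, M+4 0.3143, M+6 0.0783. Base peak = M+2.
P(M+2) = C(3,1) × 0.57210^2 × 0.42790^1 = 3 × 0.32729841 × 0.4279 = 0.420153 (base)
P(M+4) = C(3,2) × 0.57210^1 × 0.42790^2 = 3 × 0.5721 × 0.18309841 = 0.314252
Relative intensity = 0.314252 / 0.420153 × 100 = 74.79

74.79%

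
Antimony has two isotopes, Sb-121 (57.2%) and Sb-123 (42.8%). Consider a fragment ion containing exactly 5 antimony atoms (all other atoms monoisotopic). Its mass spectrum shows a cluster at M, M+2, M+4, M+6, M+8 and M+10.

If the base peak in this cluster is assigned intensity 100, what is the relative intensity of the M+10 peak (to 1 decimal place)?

Binomial terms of (0.572 + 0.428)^5: M 0.0612, M+2 0.2291, M+4 0.3428, M+6 0.2565, M+8 0.0960, M+10 0.0144 → M+4 is the base peak.
P(M+4) = C(5,2) × 0.572^3 × 0.428^2 = 10 × 0.18714925 × 0.183184 = 0.342827 (base)
P(M+10) = C(5,5) × 0.572^0 × 0.428^5 = 1 × 1.0000 × 0.01436213 = 0.014362
Relative intensity = 0.014362 / 0.342827 × 100 = 4.2

4.2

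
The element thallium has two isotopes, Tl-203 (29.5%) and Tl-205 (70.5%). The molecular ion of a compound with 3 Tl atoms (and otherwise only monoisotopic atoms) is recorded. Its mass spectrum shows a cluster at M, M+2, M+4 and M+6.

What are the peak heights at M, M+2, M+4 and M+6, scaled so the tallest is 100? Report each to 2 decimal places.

5.84 : 41.84 : 100.00 : 79.66

Expanding (0.295 + 0.705)^3:
P(M) = 0.295^3 = 0.025672
P(M+2) = 3 × 0.295^2 × 0.705^1 = 0.184058
P(M+4) = 3 × 0.295^1 × 0.705^2 = 0.439867
P(M+6) = 0.705^3 = 0.350403
The M+4 peak is largest (0.439867); scaling to 100 gives 5.84 : 41.84 : 100.00 : 79.66.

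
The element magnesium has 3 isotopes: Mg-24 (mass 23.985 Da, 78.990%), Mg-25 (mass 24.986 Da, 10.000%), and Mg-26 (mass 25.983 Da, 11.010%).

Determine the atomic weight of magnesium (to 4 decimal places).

Ar = Σ fᵢ·mᵢ = 0.78990 × 23.985 + 0.10000 × 24.986 + 0.11010 × 25.983
= 18.94575 + 2.49860 + 2.86073 = 24.30508 Da

24.3051 Da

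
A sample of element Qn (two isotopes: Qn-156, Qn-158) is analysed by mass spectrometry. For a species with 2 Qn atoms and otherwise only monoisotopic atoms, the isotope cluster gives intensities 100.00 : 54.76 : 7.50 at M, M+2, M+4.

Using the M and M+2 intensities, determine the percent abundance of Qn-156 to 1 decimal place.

Write p for the Qn-156 fraction. I(M+2)/I(M) = [C(2,1)·p^1·(1−p)] / p^2 = 2·(1−p)/p = 54.76/100.00 = 0.5476
(1−p)/p = 0.5476/2 = 0.2738  ⇒  p = 1/(1 + 0.2738) = 0.7851
Qn-156: 78.5%, Qn-158: 21.5%.

78.5%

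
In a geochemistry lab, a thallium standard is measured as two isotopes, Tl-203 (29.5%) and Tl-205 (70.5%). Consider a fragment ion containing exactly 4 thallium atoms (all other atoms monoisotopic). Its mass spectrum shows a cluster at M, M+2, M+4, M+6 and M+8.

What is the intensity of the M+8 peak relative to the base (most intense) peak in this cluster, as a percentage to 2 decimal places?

Term probabilities: M 0.0076, M+2 0.0724, M+4 0.2595, M+6 0.4135, M+8 0.2470. Base peak = M+6.
P(M+6) = C(4,3) × 0.295^1 × 0.705^3 = 4 × 0.2950 × 0.35040263 = 0.413475 (base)
P(M+8) = C(4,4) × 0.295^0 × 0.705^4 = 1 × 1.0000 × 0.24703385 = 0.247034
Relative intensity = 0.247034 / 0.413475 × 100 = 59.75

59.75%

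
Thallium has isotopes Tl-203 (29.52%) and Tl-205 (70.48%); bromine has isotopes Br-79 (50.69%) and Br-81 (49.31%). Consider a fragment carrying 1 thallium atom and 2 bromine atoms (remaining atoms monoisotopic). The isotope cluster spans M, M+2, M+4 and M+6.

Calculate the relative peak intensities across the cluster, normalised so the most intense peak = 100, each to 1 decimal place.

Thallium pattern (n=1): 0.2952 : 0.7048
Bromine pattern (n=2): 0.25694761 : 0.49990478 : 0.24314761
Convolve the two distributions (both contribute in 2-u steps):
  M: 0.2952×0.25694761 = 0.075851
  M+2: 0.2952×0.49990478 + 0.7048×0.25694761 = 0.328669
  M+4: 0.2952×0.24314761 + 0.7048×0.49990478 = 0.424110
  M+6: 0.7048×0.24314761 = 0.171370
Scale to base peak (0.424110) = 100: 17.9 : 77.5 : 100.0 : 40.4

17.9 : 77.5 : 100.0 : 40.4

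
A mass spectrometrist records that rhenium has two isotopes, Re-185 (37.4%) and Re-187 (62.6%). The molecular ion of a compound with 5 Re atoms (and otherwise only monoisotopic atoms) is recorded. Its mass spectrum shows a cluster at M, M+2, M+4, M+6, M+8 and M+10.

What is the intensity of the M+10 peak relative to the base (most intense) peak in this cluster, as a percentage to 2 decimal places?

(0.374 + 0.626)^5 gives M 0.0073, M+2 0.0612, M+4 0.2050, M+6 0.3431, M+8 0.2872, M+10 0.0961; the largest is M+6.
P(M+6) = C(5,3) × 0.374^2 × 0.626^3 = 10 × 0.139876 × 0.24531438 = 0.343136 (base)
P(M+10) = C(5,5) × 0.374^0 × 0.626^5 = 1 × 1.0000 × 0.09613282 = 0.096133
Relative intensity = 0.096133 / 0.343136 × 100 = 28.02

28.02%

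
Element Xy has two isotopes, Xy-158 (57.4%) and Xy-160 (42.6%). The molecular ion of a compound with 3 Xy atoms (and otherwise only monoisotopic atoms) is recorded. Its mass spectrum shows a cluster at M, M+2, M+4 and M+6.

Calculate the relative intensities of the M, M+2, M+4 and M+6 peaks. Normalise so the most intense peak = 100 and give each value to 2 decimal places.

Each Xy atom is independently Xy-158 (p = 0.574) or Xy-160 (q = 0.426); the cluster is the binomial expansion (p + q)^3.
P(M) = 0.574^3 = 0.189119
P(M+2) = 3 × 0.574^2 × 0.426^1 = 0.421070
P(M+4) = 3 × 0.574^1 × 0.426^2 = 0.312502
P(M+6) = 0.426^3 = 0.077309
The M+2 peak is largest (0.421070); scaling to 100 gives 44.91 : 100.00 : 74.22 : 18.36.

44.91 : 100.00 : 74.22 : 18.36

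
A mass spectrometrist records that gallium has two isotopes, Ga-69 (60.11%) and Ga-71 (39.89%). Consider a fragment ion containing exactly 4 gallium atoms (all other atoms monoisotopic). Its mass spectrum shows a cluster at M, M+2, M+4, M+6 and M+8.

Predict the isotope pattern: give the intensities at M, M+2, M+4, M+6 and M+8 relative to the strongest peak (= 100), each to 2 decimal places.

37.67 : 100.00 : 99.54 : 44.04 : 7.31

The 4 Ga atoms are independent, so intensities follow the terms of (0.6011 + 0.3989)^4.
P(M) = 0.6011^4 = 0.130553
P(M+2) = 4 × 0.6011^3 × 0.3989^1 = 0.346549
P(M+4) = 6 × 0.6011^2 × 0.3989^2 = 0.344963
P(M+6) = 4 × 0.6011^1 × 0.3989^3 = 0.152616
P(M+8) = 0.3989^4 = 0.025320
The M+2 peak is largest (0.346549); scaling to 100 gives 37.67 : 100.00 : 99.54 : 44.04 : 7.31.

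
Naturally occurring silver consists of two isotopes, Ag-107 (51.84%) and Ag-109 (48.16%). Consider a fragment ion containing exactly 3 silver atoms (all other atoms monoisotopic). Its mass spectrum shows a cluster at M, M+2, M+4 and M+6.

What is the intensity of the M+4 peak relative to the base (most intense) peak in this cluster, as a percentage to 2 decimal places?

92.90%

Binomial terms of (0.5184 + 0.4816)^3: M 0.1393, M+2 0.3883, M+4 0.3607, M+6 0.1117 → M+2 is the base peak.
P(M+2) = C(3,1) × 0.5184^2 × 0.4816^1 = 3 × 0.26873856 × 0.4816 = 0.388273 (base)
P(M+4) = C(3,2) × 0.5184^1 × 0.4816^2 = 3 × 0.5184 × 0.23193856 = 0.360711
Relative intensity = 0.360711 / 0.388273 × 100 = 92.90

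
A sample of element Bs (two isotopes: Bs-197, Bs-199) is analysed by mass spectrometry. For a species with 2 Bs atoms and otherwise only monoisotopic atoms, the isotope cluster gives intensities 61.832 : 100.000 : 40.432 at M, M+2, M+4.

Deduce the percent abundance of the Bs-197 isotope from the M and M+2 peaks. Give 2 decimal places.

55.29%

Let p = fractional abundance of Bs-197. I(M+2)/I(M) = [C(2,1)·p^1·(1−p)] / p^2 = 2·(1−p)/p = 100.000/61.832 = 1.6173
(1−p)/p = 1.6173/2 = 0.8086  ⇒  p = 1/(1 + 0.8086) = 0.5529
Bs-197: 55.29%, Bs-199: 44.71%.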